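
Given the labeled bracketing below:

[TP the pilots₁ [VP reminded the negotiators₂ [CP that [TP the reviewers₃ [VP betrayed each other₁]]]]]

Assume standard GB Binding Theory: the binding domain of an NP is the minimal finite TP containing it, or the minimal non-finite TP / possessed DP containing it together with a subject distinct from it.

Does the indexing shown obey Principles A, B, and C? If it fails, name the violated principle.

Principle A

The two coindexed NPs are *the pilots₁* and *each other₁*.
*each other₁* is an anaphor. Principle A requires it to be bound within its binding domain — the embedded TP, whose subject is the reviewers₃.
Within that domain it is c-commanded by *the reviewers₃*, which does not share its index.
*the pilots₁* does c-command the anaphor, but from outside its binding domain.
The anaphor is unbound in its domain → Principle A violation.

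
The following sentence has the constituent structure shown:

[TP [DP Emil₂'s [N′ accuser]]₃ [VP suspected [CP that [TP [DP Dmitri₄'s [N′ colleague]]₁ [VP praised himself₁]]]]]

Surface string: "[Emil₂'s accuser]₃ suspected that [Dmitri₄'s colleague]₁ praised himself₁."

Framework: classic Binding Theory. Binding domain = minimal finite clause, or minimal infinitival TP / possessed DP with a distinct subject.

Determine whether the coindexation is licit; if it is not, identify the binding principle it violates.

grammatical

The two coindexed NPs are *[Dmitri₄'s colleague]₁* and *himself₁*.
*himself₁* is an anaphor; its binding domain is the embedded TP, whose subject is [Dmitri₄'s colleague]₁. *[Dmitri₄'s colleague]₁* c-commands it within that domain and shares its index, so Principle A is satisfied.
*[Dmitri₄'s colleague]₁* is an R-expression; *himself₁* does not c-command it, and no other NP shares its index, so Principle C is satisfied.
All principles are respected.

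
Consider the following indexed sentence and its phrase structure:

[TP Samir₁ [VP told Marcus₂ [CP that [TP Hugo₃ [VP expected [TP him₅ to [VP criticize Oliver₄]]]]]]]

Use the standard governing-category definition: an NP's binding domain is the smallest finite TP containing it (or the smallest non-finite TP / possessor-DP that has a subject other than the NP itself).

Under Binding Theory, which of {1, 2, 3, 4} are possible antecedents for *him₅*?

{1, 2}

*him* is a pronoun, so Principle B applies: it must be free in its binding domain.
Binding domain of *him₅*: the embedded TP, whose subject is Hugo₃.
*Samir₁* c-commands the pronoun but from outside its binding domain, and is not c-commanded by it → coindexation permitted.
*Marcus₂* c-commands the pronoun but from outside its binding domain, and is not c-commanded by it → coindexation permitted.
*Hugo₃* c-commands the pronoun within its binding domain → coindexation would violate Principle B.
*Oliver₄*: the pronoun c-commands this R-expression → coindexation would violate Principle C on *Oliver₄*.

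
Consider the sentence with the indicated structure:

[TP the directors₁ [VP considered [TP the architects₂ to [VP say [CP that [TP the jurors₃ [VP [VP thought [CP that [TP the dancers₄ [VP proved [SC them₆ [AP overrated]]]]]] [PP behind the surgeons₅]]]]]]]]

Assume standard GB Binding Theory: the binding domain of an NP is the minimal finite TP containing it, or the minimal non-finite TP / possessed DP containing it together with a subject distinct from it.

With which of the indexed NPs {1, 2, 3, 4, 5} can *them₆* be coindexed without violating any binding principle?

*them* is a pronoun, so Principle B applies: it must be free in its binding domain.
Binding domain of *them₆*: the embedded TP, whose subject is the dancers₄.
*the directors₁* c-commands the pronoun but from outside its binding domain, and is not c-commanded by it → coindexation permitted.
*the architects₂* c-commands the pronoun but from outside its binding domain, and is not c-commanded by it → coindexation permitted.
*the jurors₃* c-commands the pronoun but from outside its binding domain, and is not c-commanded by it → coindexation permitted.
*the dancers₄* c-commands the pronoun within its binding domain → coindexation would violate Principle B.
*the surgeons₅* and the pronoun do not c-command one another → neither Principle B nor Principle C is at stake; coindexation permitted.

{1, 2, 3, 5}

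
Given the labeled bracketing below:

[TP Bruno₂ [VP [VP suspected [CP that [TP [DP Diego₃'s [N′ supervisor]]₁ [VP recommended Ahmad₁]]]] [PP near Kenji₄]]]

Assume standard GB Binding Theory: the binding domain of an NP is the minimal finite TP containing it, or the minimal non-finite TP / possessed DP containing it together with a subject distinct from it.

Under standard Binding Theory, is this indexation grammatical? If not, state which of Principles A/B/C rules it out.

The two coindexed NPs are *[Diego₃'s supervisor]₁* and *Ahmad₁*.
*Ahmad₁* is an R-expression. Principle C requires it to be free everywhere.
*[Diego₃'s supervisor]₁* c-commands it and carries the same index.
The R-expression is bound → Principle C violation.

Principle C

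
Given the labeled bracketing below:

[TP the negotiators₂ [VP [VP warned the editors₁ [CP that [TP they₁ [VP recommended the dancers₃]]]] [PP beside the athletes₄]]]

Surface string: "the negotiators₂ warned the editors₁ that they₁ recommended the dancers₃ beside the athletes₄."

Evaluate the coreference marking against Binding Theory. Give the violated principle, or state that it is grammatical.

grammatical

The two coindexed NPs are *the editors₁* and *they₁*.
*they₁* is a pronoun; nothing c-commands it within its binding domain (the embedded TP.), so Principle B holds trivially.
*the editors₁* is an R-expression; *they₁* does not c-command it, and no other NP shares its index, so Principle C is satisfied.
All principles are respected.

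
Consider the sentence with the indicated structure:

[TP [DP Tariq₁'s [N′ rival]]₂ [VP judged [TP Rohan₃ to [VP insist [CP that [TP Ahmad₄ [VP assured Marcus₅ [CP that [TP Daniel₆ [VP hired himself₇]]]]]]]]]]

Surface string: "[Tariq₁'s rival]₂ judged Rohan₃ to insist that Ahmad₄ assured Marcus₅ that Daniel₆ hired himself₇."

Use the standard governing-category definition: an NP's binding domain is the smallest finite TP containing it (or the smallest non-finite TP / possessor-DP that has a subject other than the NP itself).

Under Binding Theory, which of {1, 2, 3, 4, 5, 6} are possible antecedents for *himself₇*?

{6}

*himself* is an anaphor, so Principle A applies: it must be bound in its binding domain.
Binding domain of *himself₇*: the embedded TP, whose subject is Daniel₆.
*Tariq₁* does not c-command the anaphor → cannot bind it.
*[Tariq₁'s rival]₂* c-commands the anaphor but is outside its binding domain → cannot satisfy Principle A.
*Rohan₃* c-commands the anaphor but is outside its binding domain → cannot satisfy Principle A.
*Ahmad₄* c-commands the anaphor but is outside its binding domain → cannot satisfy Principle A.
*Marcus₅* c-commands the anaphor but is outside its binding domain → cannot satisfy Principle A.
*Daniel₆* c-commands the anaphor within its binding domain → licit binder.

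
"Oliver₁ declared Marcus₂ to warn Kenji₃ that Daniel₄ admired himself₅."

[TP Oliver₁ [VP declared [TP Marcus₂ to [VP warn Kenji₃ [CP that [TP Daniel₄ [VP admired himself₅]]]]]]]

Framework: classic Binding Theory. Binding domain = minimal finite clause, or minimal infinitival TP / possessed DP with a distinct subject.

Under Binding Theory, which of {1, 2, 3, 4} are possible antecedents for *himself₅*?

{4}

*himself* is an anaphor, so Principle A applies: it must be bound in its binding domain.
Binding domain of *himself₅*: the embedded TP, whose subject is Daniel₄.
*Oliver₁* c-commands the anaphor but is outside its binding domain → cannot satisfy Principle A.
*Marcus₂* c-commands the anaphor but is outside its binding domain → cannot satisfy Principle A.
*Kenji₃* c-commands the anaphor but is outside its binding domain → cannot satisfy Principle A.
*Daniel₄* c-commands the anaphor within its binding domain → licit binder.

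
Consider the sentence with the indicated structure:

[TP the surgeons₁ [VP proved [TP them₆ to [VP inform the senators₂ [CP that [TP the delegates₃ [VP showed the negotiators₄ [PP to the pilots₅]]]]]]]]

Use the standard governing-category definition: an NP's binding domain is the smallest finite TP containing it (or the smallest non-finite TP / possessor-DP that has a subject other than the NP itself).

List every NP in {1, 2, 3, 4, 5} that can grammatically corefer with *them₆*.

*them* is a pronoun, so Principle B applies: it must be free in its binding domain.
Binding domain of *them₆*: the matrix TP, whose subject is the surgeons₁.
*the surgeons₁* c-commands the pronoun within its binding domain → coindexation would violate Principle B.
*the senators₂*: the pronoun c-commands this R-expression → coindexation would violate Principle C on *the senators₂*.
*the delegates₃*: the pronoun c-commands this R-expression → coindexation would violate Principle C on *the delegates₃*.
*the negotiators₄*: the pronoun c-commands this R-expression → coindexation would violate Principle C on *the negotiators₄*.
*the pilots₅*: the pronoun c-commands this R-expression → coindexation would violate Principle C on *the pilots₅*.

none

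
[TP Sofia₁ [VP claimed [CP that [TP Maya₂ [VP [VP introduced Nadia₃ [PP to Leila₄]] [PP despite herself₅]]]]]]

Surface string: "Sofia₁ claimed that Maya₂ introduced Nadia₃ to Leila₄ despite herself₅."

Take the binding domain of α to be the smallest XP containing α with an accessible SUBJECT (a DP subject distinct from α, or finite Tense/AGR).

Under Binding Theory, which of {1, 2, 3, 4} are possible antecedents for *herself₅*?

{2}

*herself* is an anaphor, so Principle A applies: it must be bound in its binding domain.
Binding domain of *herself₅*: the embedded TP, whose subject is Maya₂.
*Sofia₁* c-commands the anaphor but is outside its binding domain → cannot satisfy Principle A.
*Maya₂* c-commands the anaphor within its binding domain → licit binder.
*Nadia₃* does not c-command the anaphor → cannot bind it.
*Leila₄* does not c-command the anaphor → cannot bind it.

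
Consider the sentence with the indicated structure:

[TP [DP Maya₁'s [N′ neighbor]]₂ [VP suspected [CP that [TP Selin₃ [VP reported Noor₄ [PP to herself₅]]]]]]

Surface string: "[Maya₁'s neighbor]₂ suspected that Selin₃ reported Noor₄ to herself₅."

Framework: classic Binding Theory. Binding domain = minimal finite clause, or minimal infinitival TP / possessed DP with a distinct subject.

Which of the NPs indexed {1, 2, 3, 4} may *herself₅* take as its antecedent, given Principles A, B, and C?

{3, 4}

*herself* is an anaphor, so Principle A applies: it must be bound in its binding domain.
Binding domain of *herself₅*: the embedded TP, whose subject is Selin₃.
*Maya₁* does not c-command the anaphor → cannot bind it.
*[Maya₁'s neighbor]₂* c-commands the anaphor but is outside its binding domain → cannot satisfy Principle A.
*Selin₃* c-commands the anaphor within its binding domain → licit binder.
*Noor₄* c-commands the anaphor within its binding domain → licit binder.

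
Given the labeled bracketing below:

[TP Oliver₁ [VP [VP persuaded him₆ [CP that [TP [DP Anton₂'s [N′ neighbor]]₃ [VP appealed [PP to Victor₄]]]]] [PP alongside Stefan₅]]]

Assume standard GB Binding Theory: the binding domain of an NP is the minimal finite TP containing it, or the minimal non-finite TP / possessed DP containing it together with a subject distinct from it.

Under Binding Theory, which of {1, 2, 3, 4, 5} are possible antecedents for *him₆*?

*him* is a pronoun, so Principle B applies: it must be free in its binding domain.
Binding domain of *him₆*: the matrix TP, whose subject is Oliver₁.
*Oliver₁* c-commands the pronoun within its binding domain → coindexation would violate Principle B.
*Anton₂*: the pronoun c-commands this R-expression → coindexation would violate Principle C on *Anton₂*.
*[Anton₂'s neighbor]₃*: the pronoun c-commands this R-expression → coindexation would violate Principle C on *[Anton₂'s neighbor]₃*.
*Victor₄*: the pronoun c-commands this R-expression → coindexation would violate Principle C on *Victor₄*.
*Stefan₅* and the pronoun do not c-command one another → neither Principle B nor Principle C is at stake; coindexation permitted.

{5}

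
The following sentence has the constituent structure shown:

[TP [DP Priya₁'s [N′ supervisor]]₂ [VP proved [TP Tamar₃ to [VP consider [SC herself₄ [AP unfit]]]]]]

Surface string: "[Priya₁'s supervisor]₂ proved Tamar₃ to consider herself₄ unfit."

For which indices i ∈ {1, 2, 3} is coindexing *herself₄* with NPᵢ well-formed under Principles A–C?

*herself* is an anaphor, so Principle A applies: it must be bound in its binding domain.
Binding domain of *herself₄*: the embedded TP, whose subject is Tamar₃.
*Priya₁* does not c-command the anaphor → cannot bind it.
*[Priya₁'s supervisor]₂* c-commands the anaphor but is outside its binding domain → cannot satisfy Principle A.
*Tamar₃* c-commands the anaphor within its binding domain → licit binder.

{3}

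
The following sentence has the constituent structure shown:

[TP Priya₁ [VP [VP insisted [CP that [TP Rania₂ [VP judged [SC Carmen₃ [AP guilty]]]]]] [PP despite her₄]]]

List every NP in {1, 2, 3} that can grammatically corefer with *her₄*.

*her* is a pronoun, so Principle B applies: it must be free in its binding domain.
Binding domain of *her₄*: the matrix TP, whose subject is Priya₁.
*Priya₁* c-commands the pronoun within its binding domain → coindexation would violate Principle B.
*Rania₂* and the pronoun do not c-command one another → neither Principle B nor Principle C is at stake; coindexation permitted.
*Carmen₃* and the pronoun do not c-command one another → neither Principle B nor Principle C is at stake; coindexation permitted.

{2, 3}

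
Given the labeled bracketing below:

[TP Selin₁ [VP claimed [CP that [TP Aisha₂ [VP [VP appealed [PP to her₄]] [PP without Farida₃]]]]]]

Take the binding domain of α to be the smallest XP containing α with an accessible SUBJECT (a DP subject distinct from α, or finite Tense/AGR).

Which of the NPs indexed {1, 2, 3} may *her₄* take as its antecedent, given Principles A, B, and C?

{1, 3}

*her* is a pronoun, so Principle B applies: it must be free in its binding domain.
Binding domain of *her₄*: the embedded TP, whose subject is Aisha₂.
*Selin₁* c-commands the pronoun but from outside its binding domain, and is not c-commanded by it → coindexation permitted.
*Aisha₂* c-commands the pronoun within its binding domain → coindexation would violate Principle B.
*Farida₃* and the pronoun do not c-command one another → neither Principle B nor Principle C is at stake; coindexation permitted.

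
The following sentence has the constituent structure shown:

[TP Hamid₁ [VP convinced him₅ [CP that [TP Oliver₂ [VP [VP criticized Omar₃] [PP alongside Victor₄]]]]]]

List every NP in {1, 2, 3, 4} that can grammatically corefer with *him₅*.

none

*him* is a pronoun, so Principle B applies: it must be free in its binding domain.
Binding domain of *him₅*: the matrix TP, whose subject is Hamid₁.
*Hamid₁* c-commands the pronoun within its binding domain → coindexation would violate Principle B.
*Oliver₂*: the pronoun c-commands this R-expression → coindexation would violate Principle C on *Oliver₂*.
*Omar₃*: the pronoun c-commands this R-expression → coindexation would violate Principle C on *Omar₃*.
*Victor₄*: the pronoun c-commands this R-expression → coindexation would violate Principle C on *Victor₄*.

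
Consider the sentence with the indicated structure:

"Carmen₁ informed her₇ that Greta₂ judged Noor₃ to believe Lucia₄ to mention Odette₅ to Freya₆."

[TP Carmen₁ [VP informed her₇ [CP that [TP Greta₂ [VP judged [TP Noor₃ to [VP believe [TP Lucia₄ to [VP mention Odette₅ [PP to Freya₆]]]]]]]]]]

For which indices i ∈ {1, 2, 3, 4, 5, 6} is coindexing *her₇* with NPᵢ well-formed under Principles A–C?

*her* is a pronoun, so Principle B applies: it must be free in its binding domain.
Binding domain of *her₇*: the matrix TP, whose subject is Carmen₁.
*Carmen₁* c-commands the pronoun within its binding domain → coindexation would violate Principle B.
*Greta₂*: the pronoun c-commands this R-expression → coindexation would violate Principle C on *Greta₂*.
*Noor₃*: the pronoun c-commands this R-expression → coindexation would violate Principle C on *Noor₃*.
*Lucia₄*: the pronoun c-commands this R-expression → coindexation would violate Principle C on *Lucia₄*.
*Odette₅*: the pronoun c-commands this R-expression → coindexation would violate Principle C on *Odette₅*.
*Freya₆*: the pronoun c-commands this R-expression → coindexation would violate Principle C on *Freya₆*.

none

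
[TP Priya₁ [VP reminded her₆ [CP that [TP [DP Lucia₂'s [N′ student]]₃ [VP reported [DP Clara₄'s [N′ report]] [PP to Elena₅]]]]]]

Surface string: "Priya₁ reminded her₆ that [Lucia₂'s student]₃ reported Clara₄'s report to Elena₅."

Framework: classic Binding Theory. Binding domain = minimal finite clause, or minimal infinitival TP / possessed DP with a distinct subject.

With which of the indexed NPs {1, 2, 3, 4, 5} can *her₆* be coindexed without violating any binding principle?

*her* is a pronoun, so Principle B applies: it must be free in its binding domain.
Binding domain of *her₆*: the matrix TP, whose subject is Priya₁.
*Priya₁* c-commands the pronoun within its binding domain → coindexation would violate Principle B.
*Lucia₂*: the pronoun c-commands this R-expression → coindexation would violate Principle C on *Lucia₂*.
*[Lucia₂'s student]₃*: the pronoun c-commands this R-expression → coindexation would violate Principle C on *[Lucia₂'s student]₃*.
*Clara₄*: the pronoun c-commands this R-expression → coindexation would violate Principle C on *Clara₄*.
*Elena₅*: the pronoun c-commands this R-expression → coindexation would violate Principle C on *Elena₅*.

none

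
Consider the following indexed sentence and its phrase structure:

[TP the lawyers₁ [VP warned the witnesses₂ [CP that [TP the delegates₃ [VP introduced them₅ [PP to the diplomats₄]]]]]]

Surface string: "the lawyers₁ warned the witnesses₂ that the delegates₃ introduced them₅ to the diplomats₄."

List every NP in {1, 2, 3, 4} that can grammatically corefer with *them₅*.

{1, 2}

*them* is a pronoun, so Principle B applies: it must be free in its binding domain.
Binding domain of *them₅*: the embedded TP, whose subject is the delegates₃.
*the lawyers₁* c-commands the pronoun but from outside its binding domain, and is not c-commanded by it → coindexation permitted.
*the witnesses₂* c-commands the pronoun but from outside its binding domain, and is not c-commanded by it → coindexation permitted.
*the delegates₃* c-commands the pronoun within its binding domain → coindexation would violate Principle B.
*the diplomats₄*: the pronoun c-commands this R-expression → coindexation would violate Principle C on *the diplomats₄*.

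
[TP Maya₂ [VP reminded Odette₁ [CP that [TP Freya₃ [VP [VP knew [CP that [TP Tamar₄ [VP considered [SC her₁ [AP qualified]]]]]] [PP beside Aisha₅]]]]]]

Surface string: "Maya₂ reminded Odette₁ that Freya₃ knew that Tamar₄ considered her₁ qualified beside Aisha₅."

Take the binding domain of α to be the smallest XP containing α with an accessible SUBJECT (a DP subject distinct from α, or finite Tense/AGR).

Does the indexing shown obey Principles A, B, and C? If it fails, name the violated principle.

The two coindexed NPs are *Odette₁* and *her₁*.
*her₁* is a pronoun; its binding domain is the embedded TP, whose subject is Tamar₄. Within that domain it is c-commanded only by *Tamar₄*, which carries a different index — the pronoun is free locally, so Principle B holds.
*Odette₁* is an R-expression; *her₁* does not c-command it, and no other NP shares its index, so Principle C is satisfied.
All principles are respected.

grammatical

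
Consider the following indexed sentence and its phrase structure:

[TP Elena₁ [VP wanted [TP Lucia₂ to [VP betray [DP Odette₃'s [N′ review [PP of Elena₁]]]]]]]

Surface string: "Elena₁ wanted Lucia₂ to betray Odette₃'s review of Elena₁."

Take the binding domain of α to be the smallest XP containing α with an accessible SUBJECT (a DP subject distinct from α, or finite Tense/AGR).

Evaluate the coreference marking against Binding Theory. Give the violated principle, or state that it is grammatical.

Principle C

The two coindexed NPs are *Elena₁* (the higher occurrence) and *Elena₁* (the lower occurrence).
*Elena₁* (the lower occurrence) is an R-expression. Principle C requires it to be free everywhere.
*Elena₁* (the higher occurrence) c-commands it and carries the same index.
The R-expression is bound → Principle C violation.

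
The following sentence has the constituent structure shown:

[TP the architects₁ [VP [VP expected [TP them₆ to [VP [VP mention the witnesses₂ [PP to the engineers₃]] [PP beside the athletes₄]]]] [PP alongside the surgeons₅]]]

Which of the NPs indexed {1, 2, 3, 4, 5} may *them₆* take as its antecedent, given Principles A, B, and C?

{5}

*them* is a pronoun, so Principle B applies: it must be free in its binding domain.
Binding domain of *them₆*: the matrix TP, whose subject is the architects₁.
*the architects₁* c-commands the pronoun within its binding domain → coindexation would violate Principle B.
*the witnesses₂*: the pronoun c-commands this R-expression → coindexation would violate Principle C on *the witnesses₂*.
*the engineers₃*: the pronoun c-commands this R-expression → coindexation would violate Principle C on *the engineers₃*.
*the athletes₄*: the pronoun c-commands this R-expression → coindexation would violate Principle C on *the athletes₄*.
*the surgeons₅* and the pronoun do not c-command one another → neither Principle B nor Principle C is at stake; coindexation permitted.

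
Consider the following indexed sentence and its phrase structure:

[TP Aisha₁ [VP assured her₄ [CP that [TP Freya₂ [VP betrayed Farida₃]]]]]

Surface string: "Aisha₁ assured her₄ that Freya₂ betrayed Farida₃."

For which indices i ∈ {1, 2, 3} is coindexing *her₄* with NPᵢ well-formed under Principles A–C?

*her* is a pronoun, so Principle B applies: it must be free in its binding domain.
Binding domain of *her₄*: the matrix TP, whose subject is Aisha₁.
*Aisha₁* c-commands the pronoun within its binding domain → coindexation would violate Principle B.
*Freya₂*: the pronoun c-commands this R-expression → coindexation would violate Principle C on *Freya₂*.
*Farida₃*: the pronoun c-commands this R-expression → coindexation would violate Principle C on *Farida₃*.

none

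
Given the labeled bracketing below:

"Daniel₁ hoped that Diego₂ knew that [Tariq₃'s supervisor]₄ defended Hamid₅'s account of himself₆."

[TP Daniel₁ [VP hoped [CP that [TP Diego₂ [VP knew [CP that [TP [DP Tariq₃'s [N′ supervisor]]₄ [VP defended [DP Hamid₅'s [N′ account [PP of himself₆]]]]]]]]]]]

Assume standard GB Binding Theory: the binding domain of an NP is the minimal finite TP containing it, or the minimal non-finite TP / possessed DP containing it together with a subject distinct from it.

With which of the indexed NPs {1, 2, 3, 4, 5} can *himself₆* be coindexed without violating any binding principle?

{5}

*himself* is an anaphor, so Principle A applies: it must be bound in its binding domain.
Binding domain of *himself₆*: the possessed DP, whose subject is Hamid₅.
*Daniel₁* c-commands the anaphor but is outside its binding domain → cannot satisfy Principle A.
*Diego₂* c-commands the anaphor but is outside its binding domain → cannot satisfy Principle A.
*Tariq₃* does not c-command the anaphor → cannot bind it.
*[Tariq₃'s supervisor]₄* c-commands the anaphor but is outside its binding domain → cannot satisfy Principle A.
*Hamid₅* c-commands the anaphor within its binding domain → licit binder.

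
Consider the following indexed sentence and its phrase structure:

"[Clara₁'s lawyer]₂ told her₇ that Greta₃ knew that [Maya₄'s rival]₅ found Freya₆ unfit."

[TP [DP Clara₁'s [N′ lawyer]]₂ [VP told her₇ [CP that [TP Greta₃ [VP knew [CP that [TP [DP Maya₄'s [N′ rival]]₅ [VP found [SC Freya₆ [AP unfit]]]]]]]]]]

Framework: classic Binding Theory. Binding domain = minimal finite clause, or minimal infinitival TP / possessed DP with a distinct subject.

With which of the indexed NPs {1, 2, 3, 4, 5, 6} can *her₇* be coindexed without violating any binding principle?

{1}

*her* is a pronoun, so Principle B applies: it must be free in its binding domain.
Binding domain of *her₇*: the matrix TP, whose subject is [Clara₁'s lawyer]₂.
*Clara₁* and the pronoun do not c-command one another → neither Principle B nor Principle C is at stake; coindexation permitted.
*[Clara₁'s lawyer]₂* c-commands the pronoun within its binding domain → coindexation would violate Principle B.
*Greta₃*: the pronoun c-commands this R-expression → coindexation would violate Principle C on *Greta₃*.
*Maya₄*: the pronoun c-commands this R-expression → coindexation would violate Principle C on *Maya₄*.
*[Maya₄'s rival]₅*: the pronoun c-commands this R-expression → coindexation would violate Principle C on *[Maya₄'s rival]₅*.
*Freya₆*: the pronoun c-commands this R-expression → coindexation would violate Principle C on *Freya₆*.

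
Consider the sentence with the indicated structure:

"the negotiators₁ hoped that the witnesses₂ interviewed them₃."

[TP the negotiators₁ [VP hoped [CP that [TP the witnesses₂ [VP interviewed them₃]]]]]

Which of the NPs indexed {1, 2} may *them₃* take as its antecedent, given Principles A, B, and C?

*them* is a pronoun, so Principle B applies: it must be free in its binding domain.
Binding domain of *them₃*: the embedded TP, whose subject is the witnesses₂.
*the negotiators₁* c-commands the pronoun but from outside its binding domain, and is not c-commanded by it → coindexation permitted.
*the witnesses₂* c-commands the pronoun within its binding domain → coindexation would violate Principle B.

{1}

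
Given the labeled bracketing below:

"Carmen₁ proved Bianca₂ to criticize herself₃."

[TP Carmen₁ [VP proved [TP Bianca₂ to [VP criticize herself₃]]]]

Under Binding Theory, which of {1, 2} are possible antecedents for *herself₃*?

{2}

*herself* is an anaphor, so Principle A applies: it must be bound in its binding domain.
Binding domain of *herself₃*: the embedded TP, whose subject is Bianca₂.
*Carmen₁* c-commands the anaphor but is outside its binding domain → cannot satisfy Principle A.
*Bianca₂* c-commands the anaphor within its binding domain → licit binder.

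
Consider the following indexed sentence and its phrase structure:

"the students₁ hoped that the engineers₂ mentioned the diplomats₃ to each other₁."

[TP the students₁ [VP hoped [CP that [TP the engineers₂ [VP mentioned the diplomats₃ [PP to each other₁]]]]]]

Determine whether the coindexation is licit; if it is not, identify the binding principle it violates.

The two coindexed NPs are *the students₁* and *each other₁*.
*each other₁* is an anaphor. Principle A requires it to be bound within its binding domain — the embedded TP, whose subject is the engineers₂.
Within that domain it is c-commanded by *the engineers₂*, *the diplomats₃*, none of which share its index.
*the students₁* does c-command the anaphor, but from outside its binding domain.
The anaphor is unbound in its domain → Principle A violation.

Principle A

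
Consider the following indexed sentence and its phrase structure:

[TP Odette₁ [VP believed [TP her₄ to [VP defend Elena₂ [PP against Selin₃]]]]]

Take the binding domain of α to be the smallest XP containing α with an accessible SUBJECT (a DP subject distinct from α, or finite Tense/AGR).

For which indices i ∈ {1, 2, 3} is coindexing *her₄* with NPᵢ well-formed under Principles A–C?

none

*her* is a pronoun, so Principle B applies: it must be free in its binding domain.
Binding domain of *her₄*: the matrix TP, whose subject is Odette₁.
*Odette₁* c-commands the pronoun within its binding domain → coindexation would violate Principle B.
*Elena₂*: the pronoun c-commands this R-expression → coindexation would violate Principle C on *Elena₂*.
*Selin₃*: the pronoun c-commands this R-expression → coindexation would violate Principle C on *Selin₃*.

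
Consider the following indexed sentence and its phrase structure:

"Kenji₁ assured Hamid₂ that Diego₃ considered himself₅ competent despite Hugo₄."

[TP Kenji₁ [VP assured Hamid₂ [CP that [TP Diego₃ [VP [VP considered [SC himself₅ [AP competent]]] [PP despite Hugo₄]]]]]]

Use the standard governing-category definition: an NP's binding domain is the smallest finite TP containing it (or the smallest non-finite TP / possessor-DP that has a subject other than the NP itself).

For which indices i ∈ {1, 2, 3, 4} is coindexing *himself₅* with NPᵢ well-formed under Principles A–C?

*himself* is an anaphor, so Principle A applies: it must be bound in its binding domain.
Binding domain of *himself₅*: the embedded TP, whose subject is Diego₃.
*Kenji₁* c-commands the anaphor but is outside its binding domain → cannot satisfy Principle A.
*Hamid₂* c-commands the anaphor but is outside its binding domain → cannot satisfy Principle A.
*Diego₃* c-commands the anaphor within its binding domain → licit binder.
*Hugo₄* does not c-command the anaphor → cannot bind it.

{3}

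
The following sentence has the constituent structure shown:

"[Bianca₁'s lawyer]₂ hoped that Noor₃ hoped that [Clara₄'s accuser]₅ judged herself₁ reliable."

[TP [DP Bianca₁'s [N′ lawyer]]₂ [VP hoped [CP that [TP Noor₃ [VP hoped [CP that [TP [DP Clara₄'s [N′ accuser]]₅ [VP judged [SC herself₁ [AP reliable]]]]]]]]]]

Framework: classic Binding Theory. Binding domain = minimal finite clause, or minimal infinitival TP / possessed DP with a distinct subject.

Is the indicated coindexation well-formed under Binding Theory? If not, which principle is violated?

Principle A

The two coindexed NPs are *Bianca₁* and *herself₁*.
*herself₁* is an anaphor. Principle A requires it to be bound within its binding domain — the embedded TP, whose subject is [Clara₄'s accuser]₅.
Within that domain it is c-commanded by *[Clara₄'s accuser]₅*, which does not share its index.
*Bianca₁* does not c-command the anaphor at all.
The anaphor is unbound in its domain → Principle A violation.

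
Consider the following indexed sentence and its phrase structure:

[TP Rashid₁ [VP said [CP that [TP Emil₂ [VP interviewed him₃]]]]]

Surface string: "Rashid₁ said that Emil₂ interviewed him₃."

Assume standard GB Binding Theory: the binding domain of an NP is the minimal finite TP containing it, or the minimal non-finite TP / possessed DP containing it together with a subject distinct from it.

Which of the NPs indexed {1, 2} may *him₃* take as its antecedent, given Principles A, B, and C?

{1}

*him* is a pronoun, so Principle B applies: it must be free in its binding domain.
Binding domain of *him₃*: the embedded TP, whose subject is Emil₂.
*Rashid₁* c-commands the pronoun but from outside its binding domain, and is not c-commanded by it → coindexation permitted.
*Emil₂* c-commands the pronoun within its binding domain → coindexation would violate Principle B.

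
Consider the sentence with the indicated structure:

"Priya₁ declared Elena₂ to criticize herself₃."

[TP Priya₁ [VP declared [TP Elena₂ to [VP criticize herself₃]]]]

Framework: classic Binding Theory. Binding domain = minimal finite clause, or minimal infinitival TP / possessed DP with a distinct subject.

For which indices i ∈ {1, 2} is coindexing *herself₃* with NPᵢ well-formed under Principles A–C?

*herself* is an anaphor, so Principle A applies: it must be bound in its binding domain.
Binding domain of *herself₃*: the embedded TP, whose subject is Elena₂.
*Priya₁* c-commands the anaphor but is outside its binding domain → cannot satisfy Principle A.
*Elena₂* c-commands the anaphor within its binding domain → licit binder.

{2}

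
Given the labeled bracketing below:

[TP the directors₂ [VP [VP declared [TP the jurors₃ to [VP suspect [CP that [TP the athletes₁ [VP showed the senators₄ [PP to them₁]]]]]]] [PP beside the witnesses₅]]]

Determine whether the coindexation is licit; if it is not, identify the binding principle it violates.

Principle B

The two coindexed NPs are *the athletes₁* and *them₁*.
*them₁* is a pronoun. Its binding domain is the embedded TP, whose subject is the athletes₁.
*the athletes₁* c-commands it within that domain and carries the same index.
The pronoun is locally bound → Principle B violation.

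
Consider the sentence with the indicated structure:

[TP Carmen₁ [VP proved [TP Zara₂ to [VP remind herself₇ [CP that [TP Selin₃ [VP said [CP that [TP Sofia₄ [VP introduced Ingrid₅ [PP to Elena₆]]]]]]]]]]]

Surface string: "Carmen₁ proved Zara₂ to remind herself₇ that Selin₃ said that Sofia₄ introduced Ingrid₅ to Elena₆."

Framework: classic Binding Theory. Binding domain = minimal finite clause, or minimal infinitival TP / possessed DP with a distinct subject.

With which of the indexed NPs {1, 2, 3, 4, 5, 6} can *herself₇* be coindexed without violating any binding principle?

{2}

*herself* is an anaphor, so Principle A applies: it must be bound in its binding domain.
Binding domain of *herself₇*: the embedded TP, whose subject is Zara₂.
*Carmen₁* c-commands the anaphor but is outside its binding domain → cannot satisfy Principle A.
*Zara₂* c-commands the anaphor within its binding domain → licit binder.
*Selin₃* does not c-command the anaphor → cannot bind it.
*Sofia₄* does not c-command the anaphor → cannot bind it.
*Ingrid₅* does not c-command the anaphor → cannot bind it.
*Elena₆* does not c-command the anaphor → cannot bind it.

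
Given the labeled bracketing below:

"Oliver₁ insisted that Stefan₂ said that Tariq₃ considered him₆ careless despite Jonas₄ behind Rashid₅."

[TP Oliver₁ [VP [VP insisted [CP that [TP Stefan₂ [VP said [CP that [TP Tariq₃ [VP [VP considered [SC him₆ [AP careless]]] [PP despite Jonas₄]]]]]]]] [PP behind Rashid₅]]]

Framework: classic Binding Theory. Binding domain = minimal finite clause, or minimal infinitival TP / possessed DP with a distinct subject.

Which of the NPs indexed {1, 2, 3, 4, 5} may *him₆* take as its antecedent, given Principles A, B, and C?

*him* is a pronoun, so Principle B applies: it must be free in its binding domain.
Binding domain of *him₆*: the embedded TP, whose subject is Tariq₃.
*Oliver₁* c-commands the pronoun but from outside its binding domain, and is not c-commanded by it → coindexation permitted.
*Stefan₂* c-commands the pronoun but from outside its binding domain, and is not c-commanded by it → coindexation permitted.
*Tariq₃* c-commands the pronoun within its binding domain → coindexation would violate Principle B.
*Jonas₄* and the pronoun do not c-command one another → neither Principle B nor Principle C is at stake; coindexation permitted.
*Rashid₅* and the pronoun do not c-command one another → neither Principle B nor Principle C is at stake; coindexation permitted.

{1, 2, 4, 5}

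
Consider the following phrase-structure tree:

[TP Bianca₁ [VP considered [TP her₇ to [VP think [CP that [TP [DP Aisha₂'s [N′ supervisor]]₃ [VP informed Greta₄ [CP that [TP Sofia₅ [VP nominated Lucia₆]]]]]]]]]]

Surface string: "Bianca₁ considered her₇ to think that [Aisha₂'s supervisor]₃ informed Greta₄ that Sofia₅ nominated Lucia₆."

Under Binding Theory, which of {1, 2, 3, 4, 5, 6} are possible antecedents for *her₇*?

*her* is a pronoun, so Principle B applies: it must be free in its binding domain.
Binding domain of *her₇*: the matrix TP, whose subject is Bianca₁.
*Bianca₁* c-commands the pronoun within its binding domain → coindexation would violate Principle B.
*Aisha₂*: the pronoun c-commands this R-expression → coindexation would violate Principle C on *Aisha₂*.
*[Aisha₂'s supervisor]₃*: the pronoun c-commands this R-expression → coindexation would violate Principle C on *[Aisha₂'s supervisor]₃*.
*Greta₄*: the pronoun c-commands this R-expression → coindexation would violate Principle C on *Greta₄*.
*Sofia₅*: the pronoun c-commands this R-expression → coindexation would violate Principle C on *Sofia₅*.
*Lucia₆*: the pronoun c-commands this R-expression → coindexation would violate Principle C on *Lucia₆*.

none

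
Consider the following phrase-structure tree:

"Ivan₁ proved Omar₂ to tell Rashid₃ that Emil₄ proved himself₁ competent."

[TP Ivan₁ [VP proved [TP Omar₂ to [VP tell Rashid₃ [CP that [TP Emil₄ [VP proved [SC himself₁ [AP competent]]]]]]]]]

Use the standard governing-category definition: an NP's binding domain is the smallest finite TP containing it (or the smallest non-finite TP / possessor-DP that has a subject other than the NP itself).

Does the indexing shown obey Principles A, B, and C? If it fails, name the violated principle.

Principle A

The two coindexed NPs are *Ivan₁* and *himself₁*.
*himself₁* is an anaphor. Principle A requires it to be bound within its binding domain — the embedded TP, whose subject is Emil₄.
Within that domain it is c-commanded by *Emil₄*, which does not share its index.
*Ivan₁* does c-command the anaphor, but from outside its binding domain.
The anaphor is unbound in its domain → Principle A violation.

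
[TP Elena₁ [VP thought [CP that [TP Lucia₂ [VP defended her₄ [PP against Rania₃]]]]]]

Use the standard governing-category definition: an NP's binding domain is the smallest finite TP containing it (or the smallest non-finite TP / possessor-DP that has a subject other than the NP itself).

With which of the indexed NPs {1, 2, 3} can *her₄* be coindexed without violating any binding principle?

*her* is a pronoun, so Principle B applies: it must be free in its binding domain.
Binding domain of *her₄*: the embedded TP, whose subject is Lucia₂.
*Elena₁* c-commands the pronoun but from outside its binding domain, and is not c-commanded by it → coindexation permitted.
*Lucia₂* c-commands the pronoun within its binding domain → coindexation would violate Principle B.
*Rania₃*: the pronoun c-commands this R-expression → coindexation would violate Principle C on *Rania₃*.

{1}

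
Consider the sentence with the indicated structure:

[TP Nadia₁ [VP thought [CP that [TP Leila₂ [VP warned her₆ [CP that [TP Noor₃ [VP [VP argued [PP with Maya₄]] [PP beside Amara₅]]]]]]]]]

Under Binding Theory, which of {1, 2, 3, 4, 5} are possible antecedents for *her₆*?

*her* is a pronoun, so Principle B applies: it must be free in its binding domain.
Binding domain of *her₆*: the embedded TP, whose subject is Leila₂.
*Nadia₁* c-commands the pronoun but from outside its binding domain, and is not c-commanded by it → coindexation permitted.
*Leila₂* c-commands the pronoun within its binding domain → coindexation would violate Principle B.
*Noor₃*: the pronoun c-commands this R-expression → coindexation would violate Principle C on *Noor₃*.
*Maya₄*: the pronoun c-commands this R-expression → coindexation would violate Principle C on *Maya₄*.
*Amara₅*: the pronoun c-commands this R-expression → coindexation would violate Principle C on *Amara₅*.

{1}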